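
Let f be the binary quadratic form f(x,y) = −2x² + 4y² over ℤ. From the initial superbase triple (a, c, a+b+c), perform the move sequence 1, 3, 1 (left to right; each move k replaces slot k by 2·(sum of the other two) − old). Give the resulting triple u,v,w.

start (-2,4,2) = (f(1,0),f(0,1),f(1,1))
replace slot 1: 2·(4+2) − (-2) = 14 → (14,4,2)
replace slot 3: 2·(14+4) − 2 = 34 → (14,4,34)
replace slot 1: 2·(4+34) − 14 = 62 → (62,4,34)

62,4,34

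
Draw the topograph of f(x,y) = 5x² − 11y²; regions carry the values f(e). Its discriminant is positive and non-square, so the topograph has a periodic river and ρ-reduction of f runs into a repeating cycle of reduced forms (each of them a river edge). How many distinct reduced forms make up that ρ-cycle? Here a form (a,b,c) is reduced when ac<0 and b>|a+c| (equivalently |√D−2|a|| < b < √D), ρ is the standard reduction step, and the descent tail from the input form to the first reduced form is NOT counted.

D = 220, ⌊√D⌋ = 14
descent: ρ → (-11,0,5)
descent: ρ → (5,10,-6)  [lands on river]
river: ρ → (-6,14,1)
river: ρ → (1,14,-6)
river: ρ → (-6,10,5)
ρ-cycle length = 4 (tail of 2 descent steps not counted)

4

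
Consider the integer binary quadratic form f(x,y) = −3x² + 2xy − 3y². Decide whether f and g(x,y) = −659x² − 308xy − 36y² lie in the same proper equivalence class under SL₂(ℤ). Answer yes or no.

D₁ = -32, D₂ = -32
f is negative-definite; reduce −f:
−f: flip: (3,-2,3)→(3,2,3)
−f: reduced (well bottom): (3,2,3) with a≤c, −a<b≤a
flip sign back: reduced form of f is (-3,-2,-3)
g is negative-definite; reduce −g:
−g: flip: (659,308,36)→(36,-308,659)
−g: translate: b→-20 (≡-308 mod 72), so (36,-308,659)→(36,-20,3)
−g: flip: (36,-20,3)→(3,20,36)
−g: translate: b→2 (≡20 mod 6), so (3,20,36)→(3,2,3)
−g: reduced (well bottom): (3,2,3) with a≤c, −a<b≤a
flip sign back: reduced form of g is (-3,-2,-3)
reduced forms (-3, -2, -3) vs (-3, -2, -3) ⇒ equivalent

yes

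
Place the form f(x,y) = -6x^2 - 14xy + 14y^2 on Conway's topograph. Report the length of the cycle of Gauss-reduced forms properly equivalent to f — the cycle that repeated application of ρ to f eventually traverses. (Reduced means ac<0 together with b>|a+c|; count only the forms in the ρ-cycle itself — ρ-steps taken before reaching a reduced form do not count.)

D = 532, ⌊√D⌋ = 23
descent: ρ → (14,14,-6)  [lands on river]
river: ρ → (-6,22,2)
river: ρ → (2,22,-6)
river: ρ → (-6,14,14)
ρ-cycle length = 4 (tail of 1 descent step not counted)

4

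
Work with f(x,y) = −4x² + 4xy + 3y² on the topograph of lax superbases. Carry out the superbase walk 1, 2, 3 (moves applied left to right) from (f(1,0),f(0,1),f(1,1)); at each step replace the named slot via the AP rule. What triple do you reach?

start (-4,3,3) = (f(1,0),f(0,1),f(1,1))
replace slot 1: 2·(3+3) − (-4) = 16 → (16,3,3)
replace slot 2: 2·(16+3) − 3 = 35 → (16,35,3)
replace slot 3: 2·(16+35) − 3 = 99 → (16,35,99)

16,35,99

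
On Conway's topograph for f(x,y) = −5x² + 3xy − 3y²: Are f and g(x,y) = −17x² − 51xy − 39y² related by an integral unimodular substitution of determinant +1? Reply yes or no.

D₁ = -51, D₂ = -51
f is negative-definite; reduce −f:
−f: flip: (5,-3,3)→(3,3,5)
−f: reduced (well bottom): (3,3,5) with a≤c, −a<b≤a
flip sign back: reduced form of f is (-3,-3,-5)
g is negative-definite; reduce −g:
−g: translate: b→17 (≡51 mod 34), so (17,51,39)→(17,17,5)
−g: flip: (17,17,5)→(5,-17,17)
−g: translate: b→3 (≡-17 mod 10), so (5,-17,17)→(5,3,3)
−g: flip: (5,3,3)→(3,-3,5)
−g: translate: b→3 (≡-3 mod 6), so (3,-3,5)→(3,3,5)
−g: reduced (well bottom): (3,3,5) with a≤c, −a<b≤a
flip sign back: reduced form of g is (-3,-3,-5)
reduced forms (-3, -3, -5) vs (-3, -3, -5) ⇒ equivalent

yes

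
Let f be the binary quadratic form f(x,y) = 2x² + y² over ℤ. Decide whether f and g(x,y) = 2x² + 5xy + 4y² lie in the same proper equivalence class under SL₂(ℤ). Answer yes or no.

D₁ = -8, D₂ = -7
discriminants differ ⇒ not SL₂(ℤ)-equivalent

no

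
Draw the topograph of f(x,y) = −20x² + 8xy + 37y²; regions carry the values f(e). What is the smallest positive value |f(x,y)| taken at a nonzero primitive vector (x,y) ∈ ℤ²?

descent: ρ → (37,-8,-20)
descent: ρ → (-20,48,9)  [lands on river]
river: ρ → (9,42,-35)
river: ρ → (-35,28,16)
river: ρ → (16,36,-27)
river: ρ → (-27,18,25)
river: ρ → (25,32,-20)
closes: descent 2, river 6
min |a| on river = 9

9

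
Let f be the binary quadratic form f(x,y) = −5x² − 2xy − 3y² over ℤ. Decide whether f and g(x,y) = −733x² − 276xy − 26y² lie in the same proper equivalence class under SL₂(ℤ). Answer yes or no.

D₁ = -56, D₂ = -56
f is negative-definite; reduce −f:
−f: flip: (5,2,3)→(3,-2,5)
−f: reduced (well bottom): (3,-2,5) with a≤c, −a<b≤a
flip sign back: reduced form of f is (-3,2,-5)
g is negative-definite; reduce −g:
−g: flip: (733,276,26)→(26,-276,733)
−g: translate: b→-16 (≡-276 mod 52), so (26,-276,733)→(26,-16,3)
−g: flip: (26,-16,3)→(3,16,26)
−g: translate: b→-2 (≡16 mod 6), so (3,16,26)→(3,-2,5)
−g: reduced (well bottom): (3,-2,5) with a≤c, −a<b≤a
flip sign back: reduced form of g is (-3,2,-5)
reduced forms (-3, 2, -5) vs (-3, 2, -5) ⇒ equivalent

yes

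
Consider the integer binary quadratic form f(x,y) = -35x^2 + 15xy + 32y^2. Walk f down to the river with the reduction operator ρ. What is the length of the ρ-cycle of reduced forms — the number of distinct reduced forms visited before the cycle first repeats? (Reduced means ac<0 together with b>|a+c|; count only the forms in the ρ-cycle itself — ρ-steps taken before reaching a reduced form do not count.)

D = 4705, ⌊√D⌋ = 68
river: ρ → (32,49,-18)
river: ρ → (-18,59,17)
river: ρ → (17,43,-42)
river: ρ → (-42,41,18)
river: ρ → (18,67,-3)
river: ρ → (-3,65,40)
river: ρ → (40,15,-28)
river: ρ → (-28,41,27)
river: ρ → (27,67,-2)
river: ρ → (-2,65,60)
river: ρ → (60,55,-7)
river: ρ → (-7,57,52)
river: ρ → (52,47,-12)
river: ρ → (-12,49,48)
river: ρ → (48,47,-13)
river: ρ → (-13,57,28)
river: ρ → (28,55,-15)
river: ρ → (-15,65,8)
river: ρ → (8,63,-23)
river: ρ → (-23,29,42)
river: ρ → (42,55,-10)
river: ρ → (-10,65,12)
river: ρ → (12,55,-35)
river: ρ → (-35,15,32)
ρ-cycle length = 24 (tail of 0 descent steps not counted)

24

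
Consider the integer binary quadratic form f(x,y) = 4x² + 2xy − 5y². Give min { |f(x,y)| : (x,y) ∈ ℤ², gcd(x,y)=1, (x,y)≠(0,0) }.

river: ρ → (-5,8,1)
river: ρ → (1,8,-5)
river: ρ → (-5,2,4)
river: ρ → (4,6,-3)
river: ρ → (-3,6,4)
river: ρ → (4,2,-5)
closes: descent 0, river 6
min |a| on river = 1

1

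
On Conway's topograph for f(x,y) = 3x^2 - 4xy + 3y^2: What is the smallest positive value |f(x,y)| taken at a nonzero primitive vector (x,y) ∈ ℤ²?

translate: b→2 (≡-4 mod 6), so (3,-4,3)→(3,2,2)
flip: (3,2,2)→(2,-2,3)
translate: b→2 (≡-2 mod 4), so (2,-2,3)→(2,2,3)
reduced (well bottom): (2,2,3) with a≤c, −a<b≤a
well minimum = a = 2

2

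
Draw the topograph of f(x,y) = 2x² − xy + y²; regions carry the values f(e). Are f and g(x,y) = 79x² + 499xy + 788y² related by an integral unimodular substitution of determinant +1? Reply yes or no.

D₁ = -7, D₂ = -7
f: flip: (2,-1,1)→(1,1,2)
f: reduced (well bottom): (1,1,2) with a≤c, −a<b≤a
g: translate: b→25 (≡499 mod 158), so (79,499,788)→(79,25,2)
g: flip: (79,25,2)→(2,-25,79)
g: translate: b→-1 (≡-25 mod 4), so (2,-25,79)→(2,-1,1)
g: flip: (2,-1,1)→(1,1,2)
g: reduced (well bottom): (1,1,2) with a≤c, −a<b≤a
reduced forms (1, 1, 2) vs (1, 1, 2) ⇒ equivalent

yes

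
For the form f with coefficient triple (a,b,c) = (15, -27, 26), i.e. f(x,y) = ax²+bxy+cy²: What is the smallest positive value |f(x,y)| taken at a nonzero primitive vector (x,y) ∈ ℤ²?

translate: b→3 (≡-27 mod 30), so (15,-27,26)→(15,3,14)
flip: (15,3,14)→(14,-3,15)
reduced (well bottom): (14,-3,15) with a≤c, −a<b≤a
well minimum = a = 14

14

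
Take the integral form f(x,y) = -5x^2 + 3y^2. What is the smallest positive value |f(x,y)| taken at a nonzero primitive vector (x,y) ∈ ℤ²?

descent: ρ → (3,6,-2)  [lands on river]
river: ρ → (-2,6,3)
closes: descent 1, river 2
min |a| on river = 2

2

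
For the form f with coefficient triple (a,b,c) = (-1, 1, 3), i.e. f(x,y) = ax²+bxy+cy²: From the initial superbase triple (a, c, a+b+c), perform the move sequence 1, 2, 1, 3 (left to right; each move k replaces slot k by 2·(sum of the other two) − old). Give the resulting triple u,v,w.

start (-1,3,3) = (f(1,0),f(0,1),f(1,1))
replace slot 1: 2·(3+3) − (-1) = 13 → (13,3,3)
replace slot 2: 2·(13+3) − 3 = 29 → (13,29,3)
replace slot 1: 2·(29+3) − 13 = 51 → (51,29,3)
replace slot 3: 2·(51+29) − 3 = 157 → (51,29,157)

51,29,157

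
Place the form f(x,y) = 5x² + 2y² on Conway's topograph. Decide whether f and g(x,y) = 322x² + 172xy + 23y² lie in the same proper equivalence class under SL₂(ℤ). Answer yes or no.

D₁ = -40, D₂ = -40
f: flip: (5,0,2)→(2,0,5)
f: reduced (well bottom): (2,0,5) with a≤c, −a<b≤a
g: flip: (322,172,23)→(23,-172,322)
g: translate: b→12 (≡-172 mod 46), so (23,-172,322)→(23,12,2)
g: flip: (23,12,2)→(2,-12,23)
g: translate: b→0 (≡-12 mod 4), so (2,-12,23)→(2,0,5)
g: reduced (well bottom): (2,0,5) with a≤c, −a<b≤a
reduced forms (2, 0, 5) vs (2, 0, 5) ⇒ equivalent

yes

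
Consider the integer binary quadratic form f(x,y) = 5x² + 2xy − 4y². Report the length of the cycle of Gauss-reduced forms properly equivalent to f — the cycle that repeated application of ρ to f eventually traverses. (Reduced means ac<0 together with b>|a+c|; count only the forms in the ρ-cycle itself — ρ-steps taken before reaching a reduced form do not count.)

D = 84, ⌊√D⌋ = 9
river: ρ → (-4,6,3)
river: ρ → (3,6,-4)
river: ρ → (-4,2,5)
river: ρ → (5,8,-1)
river: ρ → (-1,8,5)
river: ρ → (5,2,-4)
ρ-cycle length = 6 (tail of 0 descent steps not counted)

6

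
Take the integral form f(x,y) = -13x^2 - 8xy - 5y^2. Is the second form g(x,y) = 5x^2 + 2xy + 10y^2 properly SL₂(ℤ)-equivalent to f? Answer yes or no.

D₁ = -196, D₂ = -196
f is negative-definite; reduce −f:
−f: flip: (13,8,5)→(5,-8,13)
−f: translate: b→2 (≡-8 mod 10), so (5,-8,13)→(5,2,10)
−f: reduced (well bottom): (5,2,10) with a≤c, −a<b≤a
flip sign back: reduced form of f is (-5,-2,-10)
g: reduced (well bottom): (5,2,10) with a≤c, −a<b≤a
reduced forms (-5, -2, -10) vs (5, 2, 10) ⇒ inequivalent

no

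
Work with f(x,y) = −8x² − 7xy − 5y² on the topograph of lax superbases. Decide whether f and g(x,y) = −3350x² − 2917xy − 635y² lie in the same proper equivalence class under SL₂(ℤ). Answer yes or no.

D₁ = -111, D₂ = -111
f is negative-definite; reduce −f:
−f: flip: (8,7,5)→(5,-7,8)
−f: translate: b→3 (≡-7 mod 10), so (5,-7,8)→(5,3,6)
−f: reduced (well bottom): (5,3,6) with a≤c, −a<b≤a
flip sign back: reduced form of f is (-5,-3,-6)
g is negative-definite; reduce −g:
−g: flip: (3350,2917,635)→(635,-2917,3350)
−g: translate: b→-377 (≡-2917 mod 1270), so (635,-2917,3350)→(635,-377,56)
−g: flip: (635,-377,56)→(56,377,635)
−g: translate: b→41 (≡377 mod 112), so (56,377,635)→(56,41,8)
−g: flip: (56,41,8)→(8,-41,56)
−g: translate: b→7 (≡-41 mod 16), so (8,-41,56)→(8,7,5)
−g: flip: (8,7,5)→(5,-7,8)
−g: translate: b→3 (≡-7 mod 10), so (5,-7,8)→(5,3,6)
−g: reduced (well bottom): (5,3,6) with a≤c, −a<b≤a
flip sign back: reduced form of g is (-5,-3,-6)
reduced forms (-5, -3, -6) vs (-5, -3, -6) ⇒ equivalent

yes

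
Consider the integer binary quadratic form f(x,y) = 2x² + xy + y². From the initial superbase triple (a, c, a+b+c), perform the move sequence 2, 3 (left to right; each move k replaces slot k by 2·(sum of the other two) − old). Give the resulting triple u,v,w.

start (2,1,4) = (f(1,0),f(0,1),f(1,1))
replace slot 2: 2·(2+4) − 1 = 11 → (2,11,4)
replace slot 3: 2·(2+11) − 4 = 22 → (2,11,22)

2,11,22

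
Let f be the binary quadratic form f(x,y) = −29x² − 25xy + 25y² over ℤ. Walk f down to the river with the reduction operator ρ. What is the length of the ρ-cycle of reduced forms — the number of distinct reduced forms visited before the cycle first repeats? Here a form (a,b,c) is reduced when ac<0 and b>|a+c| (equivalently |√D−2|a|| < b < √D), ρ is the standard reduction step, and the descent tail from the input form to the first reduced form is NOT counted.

D = 3525, ⌊√D⌋ = 59
descent: ρ → (25,25,-29)  [lands on river]
river: ρ → (-29,33,21)
river: ρ → (21,51,-11)
river: ρ → (-11,59,1)
river: ρ → (1,59,-11)
river: ρ → (-11,51,21)
river: ρ → (21,33,-29)
river: ρ → (-29,25,25)
ρ-cycle length = 8 (tail of 1 descent step not counted)

8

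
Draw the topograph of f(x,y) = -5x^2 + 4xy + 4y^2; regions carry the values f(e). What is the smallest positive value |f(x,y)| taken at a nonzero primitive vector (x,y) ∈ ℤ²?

river: ρ → (4,4,-5)
river: ρ → (-5,6,3)
river: ρ → (3,6,-5)
river: ρ → (-5,4,4)
closes: descent 0, river 4
min |a| on river = 3

3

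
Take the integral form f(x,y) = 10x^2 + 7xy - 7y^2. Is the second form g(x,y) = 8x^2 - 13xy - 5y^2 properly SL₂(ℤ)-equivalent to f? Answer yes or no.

D₁ = 329, D₂ = 329
river cycle of f (length 16): (-7, 7, 10), (10, 13, -4), (-4, 11, 13), (13, 15, -2), (-2, 17, 5), (5, 13, -8), (-8, 3, 10), (10, 17, -1), (-1, 17, 10), (10, 3, -8), … (6 more)
river cycle of g (length 16): (-5, 13, 8), (8, 3, -10), (-10, 17, 1), (1, 17, -10), (-10, 3, 8), (8, 13, -5), (-5, 17, 2), (2, 15, -13), (-13, 11, 4), (4, 13, -10), … (6 more)
cycles differ ⇒ inequivalent

no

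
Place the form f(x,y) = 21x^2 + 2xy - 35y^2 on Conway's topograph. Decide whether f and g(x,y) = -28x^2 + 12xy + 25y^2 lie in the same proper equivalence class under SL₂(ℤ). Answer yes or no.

D₁ = 2944, D₂ = 2944
river cycle of f (length 10): (21, 44, -12), (-12, 52, 5), (5, 48, -32), (-32, 16, 21), (21, 26, -27), (-27, 28, 20), (20, 52, -3), (-3, 50, 37), (37, 24, -16), (-16, 40, 21)
river cycle of g (length 10): (25, 38, -15), (-15, 52, 4), (4, 52, -15), (-15, 38, 25), (25, 12, -28), (-28, 44, 9), (9, 46, -23), (-23, 46, 9), (9, 44, -28), (-28, 12, 25)
cycles differ ⇒ inequivalent

no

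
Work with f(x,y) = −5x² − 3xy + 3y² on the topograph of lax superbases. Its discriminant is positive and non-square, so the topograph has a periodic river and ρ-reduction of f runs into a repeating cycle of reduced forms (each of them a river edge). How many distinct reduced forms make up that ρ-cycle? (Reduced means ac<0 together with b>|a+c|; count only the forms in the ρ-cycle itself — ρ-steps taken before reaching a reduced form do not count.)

D = 69, ⌊√D⌋ = 8
descent: ρ → (3,3,-5)  [lands on river]
river: ρ → (-5,7,1)
river: ρ → (1,7,-5)
river: ρ → (-5,3,3)
ρ-cycle length = 4 (tail of 1 descent step not counted)

4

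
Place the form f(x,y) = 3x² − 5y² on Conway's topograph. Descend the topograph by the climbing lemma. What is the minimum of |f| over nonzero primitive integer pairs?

descent: ρ → (-5,0,3)
descent: ρ → (3,6,-2)  [lands on river]
river: ρ → (-2,6,3)
closes: descent 2, river 2
min |a| on river = 2

2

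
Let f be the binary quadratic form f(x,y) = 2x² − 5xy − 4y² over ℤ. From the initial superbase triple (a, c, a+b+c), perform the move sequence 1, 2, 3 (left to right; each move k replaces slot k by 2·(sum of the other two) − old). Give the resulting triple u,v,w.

start (2,-4,-7) = (f(1,0),f(0,1),f(1,1))
replace slot 1: 2·((-4)+(-7)) − 2 = -24 → (-24,-4,-7)
replace slot 2: 2·((-24)+(-7)) − (-4) = -58 → (-24,-58,-7)
replace slot 3: 2·((-24)+(-58)) − (-7) = -157 → (-24,-58,-157)

-24,-58,-157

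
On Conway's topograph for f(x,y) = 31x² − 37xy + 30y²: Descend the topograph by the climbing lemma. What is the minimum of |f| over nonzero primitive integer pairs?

translate: b→25 (≡-37 mod 62), so (31,-37,30)→(31,25,24)
flip: (31,25,24)→(24,-25,31)
translate: b→23 (≡-25 mod 48), so (24,-25,31)→(24,23,30)
reduced (well bottom): (24,23,30) with a≤c, −a<b≤a
well minimum = a = 24

24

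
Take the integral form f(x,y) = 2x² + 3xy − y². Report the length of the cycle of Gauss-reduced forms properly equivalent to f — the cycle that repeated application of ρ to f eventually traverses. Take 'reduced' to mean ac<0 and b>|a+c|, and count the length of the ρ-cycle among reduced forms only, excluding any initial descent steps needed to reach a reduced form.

D = 17, ⌊√D⌋ = 4
river: ρ → (-1,3,2)
river: ρ → (2,1,-2)
river: ρ → (-2,3,1)
river: ρ → (1,3,-2)
river: ρ → (-2,1,2)
river: ρ → (2,3,-1)
ρ-cycle length = 6 (tail of 0 descent steps not counted)

6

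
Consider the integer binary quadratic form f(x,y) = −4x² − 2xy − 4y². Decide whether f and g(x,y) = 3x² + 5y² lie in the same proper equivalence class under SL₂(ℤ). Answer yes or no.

D₁ = -60, D₂ = -60
f is negative-definite; reduce −f:
−f: reduced (well bottom): (4,2,4) with a≤c, −a<b≤a
flip sign back: reduced form of f is (-4,-2,-4)
g: reduced (well bottom): (3,0,5) with a≤c, −a<b≤a
reduced forms (-4, -2, -4) vs (3, 0, 5) ⇒ inequivalent

no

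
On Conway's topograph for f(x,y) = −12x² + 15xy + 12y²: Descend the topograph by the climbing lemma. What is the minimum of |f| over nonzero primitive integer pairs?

river: ρ → (12,9,-15)
river: ρ → (-15,21,6)
river: ρ → (6,27,-3)
river: ρ → (-3,27,6)
river: ρ → (6,21,-15)
river: ρ → (-15,9,12)
river: ρ → (12,15,-12)
river: ρ → (-12,9,15)
river: ρ → (15,21,-6)
river: ρ → (-6,27,3)
river: ρ → (3,27,-6)
river: ρ → (-6,21,15)
river: ρ → (15,9,-12)
river: ρ → (-12,15,12)
closes: descent 0, river 14
min |a| on river = 3

3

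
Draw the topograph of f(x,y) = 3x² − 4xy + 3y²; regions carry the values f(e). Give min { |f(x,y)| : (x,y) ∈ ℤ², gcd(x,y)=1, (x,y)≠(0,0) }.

translate: b→2 (≡-4 mod 6), so (3,-4,3)→(3,2,2)
flip: (3,2,2)→(2,-2,3)
translate: b→2 (≡-2 mod 4), so (2,-2,3)→(2,2,3)
reduced (well bottom): (2,2,3) with a≤c, −a<b≤a
well minimum = a = 2

2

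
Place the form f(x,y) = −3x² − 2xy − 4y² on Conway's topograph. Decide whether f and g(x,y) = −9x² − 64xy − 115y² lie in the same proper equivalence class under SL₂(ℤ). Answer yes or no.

D₁ = -44, D₂ = -44
f is negative-definite; reduce −f:
−f: reduced (well bottom): (3,2,4) with a≤c, −a<b≤a
flip sign back: reduced form of f is (-3,-2,-4)
g is negative-definite; reduce −g:
−g: translate: b→-8 (≡64 mod 18), so (9,64,115)→(9,-8,3)
−g: flip: (9,-8,3)→(3,8,9)
−g: translate: b→2 (≡8 mod 6), so (3,8,9)→(3,2,4)
−g: reduced (well bottom): (3,2,4) with a≤c, −a<b≤a
flip sign back: reduced form of g is (-3,-2,-4)
reduced forms (-3, -2, -4) vs (-3, -2, -4) ⇒ equivalent

yes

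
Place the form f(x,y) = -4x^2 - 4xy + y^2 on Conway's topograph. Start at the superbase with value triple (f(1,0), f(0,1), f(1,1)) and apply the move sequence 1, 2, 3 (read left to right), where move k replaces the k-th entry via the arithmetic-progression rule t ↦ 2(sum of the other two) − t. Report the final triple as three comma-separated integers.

start (-4,1,-7) = (f(1,0),f(0,1),f(1,1))
replace slot 1: 2·(1+(-7)) − (-4) = -8 → (-8,1,-7)
replace slot 2: 2·((-8)+(-7)) − 1 = -31 → (-8,-31,-7)
replace slot 3: 2·((-8)+(-31)) − (-7) = -71 → (-8,-31,-71)

-8,-31,-71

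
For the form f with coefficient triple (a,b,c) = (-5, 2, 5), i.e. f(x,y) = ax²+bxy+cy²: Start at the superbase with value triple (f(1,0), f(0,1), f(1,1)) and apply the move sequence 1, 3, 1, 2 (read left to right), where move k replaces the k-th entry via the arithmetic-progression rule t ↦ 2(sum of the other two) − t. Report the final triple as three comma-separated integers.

start (-5,5,2) = (f(1,0),f(0,1),f(1,1))
replace slot 1: 2·(5+2) − (-5) = 19 → (19,5,2)
replace slot 3: 2·(19+5) − 2 = 46 → (19,5,46)
replace slot 1: 2·(5+46) − 19 = 83 → (83,5,46)
replace slot 2: 2·(83+46) − 5 = 253 → (83,253,46)

83,253,46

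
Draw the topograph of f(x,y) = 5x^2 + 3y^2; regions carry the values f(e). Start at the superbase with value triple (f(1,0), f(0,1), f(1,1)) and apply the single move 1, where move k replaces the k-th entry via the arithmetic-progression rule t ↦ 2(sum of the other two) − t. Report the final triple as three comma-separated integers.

start (5,3,8) = (f(1,0),f(0,1),f(1,1))
replace slot 1: 2·(3+8) − 5 = 17 → (17,3,8)

17,3,8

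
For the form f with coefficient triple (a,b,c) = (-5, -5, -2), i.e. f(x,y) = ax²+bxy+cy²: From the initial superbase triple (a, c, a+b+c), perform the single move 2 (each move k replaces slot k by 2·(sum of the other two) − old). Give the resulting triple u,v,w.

start (-5,-2,-12) = (f(1,0),f(0,1),f(1,1))
replace slot 2: 2·((-5)+(-12)) − (-2) = -32 → (-5,-32,-12)

-5,-32,-12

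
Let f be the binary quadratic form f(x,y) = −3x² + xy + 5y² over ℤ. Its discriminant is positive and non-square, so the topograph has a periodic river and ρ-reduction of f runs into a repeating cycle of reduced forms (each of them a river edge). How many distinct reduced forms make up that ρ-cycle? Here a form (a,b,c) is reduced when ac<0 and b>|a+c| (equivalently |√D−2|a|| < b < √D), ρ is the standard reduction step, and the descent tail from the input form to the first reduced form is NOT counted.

D = 61, ⌊√D⌋ = 7
descent: ρ → (5,-1,-3)
descent: ρ → (-3,7,1)  [lands on river]
river: ρ → (1,7,-3)
river: ρ → (-3,5,3)
river: ρ → (3,7,-1)
river: ρ → (-1,7,3)
river: ρ → (3,5,-3)
ρ-cycle length = 6 (tail of 2 descent steps not counted)

6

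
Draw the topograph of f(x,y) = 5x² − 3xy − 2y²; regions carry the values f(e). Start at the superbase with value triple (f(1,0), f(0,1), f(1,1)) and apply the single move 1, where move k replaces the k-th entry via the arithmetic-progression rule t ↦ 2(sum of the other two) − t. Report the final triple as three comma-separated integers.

start (5,-2,0) = (f(1,0),f(0,1),f(1,1))
replace slot 1: 2·((-2)+0) − 5 = -9 → (-9,-2,0)

-9,-2,0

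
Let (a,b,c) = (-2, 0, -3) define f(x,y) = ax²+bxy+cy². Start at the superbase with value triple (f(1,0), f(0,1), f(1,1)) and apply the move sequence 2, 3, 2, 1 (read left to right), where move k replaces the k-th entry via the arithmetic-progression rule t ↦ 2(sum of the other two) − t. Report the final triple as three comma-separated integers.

start (-2,-3,-5) = (f(1,0),f(0,1),f(1,1))
replace slot 2: 2·((-2)+(-5)) − (-3) = -11 → (-2,-11,-5)
replace slot 3: 2·((-2)+(-11)) − (-5) = -21 → (-2,-11,-21)
replace slot 2: 2·((-2)+(-21)) − (-11) = -35 → (-2,-35,-21)
replace slot 1: 2·((-35)+(-21)) − (-2) = -110 → (-110,-35,-21)

-110,-35,-21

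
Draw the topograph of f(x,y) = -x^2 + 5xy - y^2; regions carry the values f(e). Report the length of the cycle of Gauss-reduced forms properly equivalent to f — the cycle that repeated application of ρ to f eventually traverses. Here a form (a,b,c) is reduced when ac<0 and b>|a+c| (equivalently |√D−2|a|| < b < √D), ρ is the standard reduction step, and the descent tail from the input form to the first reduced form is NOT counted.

D = 21, ⌊√D⌋ = 4
descent: ρ → (-1,3,3)  [lands on river]
river: ρ → (3,3,-1)
ρ-cycle length = 2 (tail of 1 descent step not counted)

2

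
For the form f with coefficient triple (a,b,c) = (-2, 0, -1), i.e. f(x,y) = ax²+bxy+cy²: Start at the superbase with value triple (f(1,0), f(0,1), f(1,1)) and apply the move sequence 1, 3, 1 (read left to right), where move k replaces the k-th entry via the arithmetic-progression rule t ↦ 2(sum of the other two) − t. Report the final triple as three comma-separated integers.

start (-2,-1,-3) = (f(1,0),f(0,1),f(1,1))
replace slot 1: 2·((-1)+(-3)) − (-2) = -6 → (-6,-1,-3)
replace slot 3: 2·((-6)+(-1)) − (-3) = -11 → (-6,-1,-11)
replace slot 1: 2·((-1)+(-11)) − (-6) = -18 → (-18,-1,-11)

-18,-1,-11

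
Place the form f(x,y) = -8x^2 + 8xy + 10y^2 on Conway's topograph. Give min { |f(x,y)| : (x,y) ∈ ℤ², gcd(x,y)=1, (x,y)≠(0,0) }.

river: ρ → (10,12,-6)
river: ρ → (-6,12,10)
river: ρ → (10,8,-8)
river: ρ → (-8,8,10)
closes: descent 0, river 4
min |a| on river = 6

6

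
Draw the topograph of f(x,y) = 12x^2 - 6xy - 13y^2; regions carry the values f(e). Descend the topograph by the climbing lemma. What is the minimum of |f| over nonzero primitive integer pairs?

descent: ρ → (-13,6,12)  [lands on river]
river: ρ → (12,18,-7)
river: ρ → (-7,24,3)
river: ρ → (3,24,-7)
river: ρ → (-7,18,12)
river: ρ → (12,6,-13)
river: ρ → (-13,20,5)
river: ρ → (5,20,-13)
closes: descent 1, river 8
min |a| on river = 3

3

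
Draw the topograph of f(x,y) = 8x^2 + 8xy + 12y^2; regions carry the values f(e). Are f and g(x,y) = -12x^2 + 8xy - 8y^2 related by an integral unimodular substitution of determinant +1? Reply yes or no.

D₁ = -320, D₂ = -320
f: reduced (well bottom): (8,8,12) with a≤c, −a<b≤a
g is negative-definite; reduce −g:
−g: flip: (12,-8,8)→(8,8,12)
−g: reduced (well bottom): (8,8,12) with a≤c, −a<b≤a
flip sign back: reduced form of g is (-8,-8,-12)
reduced forms (8, 8, 12) vs (-8, -8, -12) ⇒ inequivalent

no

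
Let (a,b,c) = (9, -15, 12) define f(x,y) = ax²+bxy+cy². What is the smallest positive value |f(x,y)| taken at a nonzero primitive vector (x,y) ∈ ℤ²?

translate: b→3 (≡-15 mod 18), so (9,-15,12)→(9,3,6)
flip: (9,3,6)→(6,-3,9)
reduced (well bottom): (6,-3,9) with a≤c, −a<b≤a
well minimum = a = 6

6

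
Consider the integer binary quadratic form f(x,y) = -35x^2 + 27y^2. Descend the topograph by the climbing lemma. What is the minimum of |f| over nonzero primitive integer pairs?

descent: ρ → (27,54,-8)  [lands on river]
river: ρ → (-8,58,13)
river: ρ → (13,46,-32)
river: ρ → (-32,18,27)
river: ρ → (27,36,-23)
river: ρ → (-23,56,7)
river: ρ → (7,56,-23)
river: ρ → (-23,36,27)
river: ρ → (27,18,-32)
river: ρ → (-32,46,13)
river: ρ → (13,58,-8)
river: ρ → (-8,54,27)
closes: descent 1, river 12
min |a| on river = 7

7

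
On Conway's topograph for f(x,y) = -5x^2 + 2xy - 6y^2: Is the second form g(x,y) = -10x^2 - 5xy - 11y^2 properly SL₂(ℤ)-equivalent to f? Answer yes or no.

D₁ = -116, D₂ = -415
discriminants differ ⇒ not SL₂(ℤ)-equivalent

no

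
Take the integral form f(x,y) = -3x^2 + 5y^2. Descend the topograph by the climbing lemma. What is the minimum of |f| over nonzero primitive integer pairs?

descent: ρ → (5,0,-3)
descent: ρ → (-3,6,2)  [lands on river]
river: ρ → (2,6,-3)
closes: descent 2, river 2
min |a| on river = 2

2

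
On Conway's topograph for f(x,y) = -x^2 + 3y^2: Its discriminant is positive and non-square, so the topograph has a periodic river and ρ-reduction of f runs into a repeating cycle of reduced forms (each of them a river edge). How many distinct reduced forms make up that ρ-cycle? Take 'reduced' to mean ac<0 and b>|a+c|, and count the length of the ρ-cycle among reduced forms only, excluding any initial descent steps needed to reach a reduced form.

D = 12, ⌊√D⌋ = 3
descent: ρ → (3,0,-1)
descent: ρ → (-1,2,2)  [lands on river]
river: ρ → (2,2,-1)
ρ-cycle length = 2 (tail of 2 descent steps not counted)

2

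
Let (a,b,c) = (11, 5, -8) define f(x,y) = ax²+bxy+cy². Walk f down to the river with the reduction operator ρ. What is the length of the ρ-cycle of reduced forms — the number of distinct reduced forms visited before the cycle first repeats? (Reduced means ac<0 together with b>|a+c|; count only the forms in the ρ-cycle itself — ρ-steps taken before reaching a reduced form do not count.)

D = 377, ⌊√D⌋ = 19
river: ρ → (-8,11,8)
river: ρ → (8,5,-11)
river: ρ → (-11,17,2)
river: ρ → (2,19,-2)
river: ρ → (-2,17,11)
river: ρ → (11,5,-8)
ρ-cycle length = 6 (tail of 0 descent steps not counted)

6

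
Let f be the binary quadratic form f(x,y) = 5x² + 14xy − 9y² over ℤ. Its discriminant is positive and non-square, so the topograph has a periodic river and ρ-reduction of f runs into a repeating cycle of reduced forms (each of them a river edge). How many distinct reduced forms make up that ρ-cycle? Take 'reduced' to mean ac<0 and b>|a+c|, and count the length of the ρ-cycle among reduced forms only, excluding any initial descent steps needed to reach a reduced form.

D = 376, ⌊√D⌋ = 19
river: ρ → (-9,4,10)
river: ρ → (10,16,-3)
river: ρ → (-3,14,15)
river: ρ → (15,16,-2)
river: ρ → (-2,16,15)
river: ρ → (15,14,-3)
river: ρ → (-3,16,10)
river: ρ → (10,4,-9)
river: ρ → (-9,14,5)
river: ρ → (5,16,-6)
river: ρ → (-6,8,13)
river: ρ → (13,18,-1)
river: ρ → (-1,18,13)
river: ρ → (13,8,-6)
river: ρ → (-6,16,5)
river: ρ → (5,14,-9)
ρ-cycle length = 16 (tail of 0 descent steps not counted)

16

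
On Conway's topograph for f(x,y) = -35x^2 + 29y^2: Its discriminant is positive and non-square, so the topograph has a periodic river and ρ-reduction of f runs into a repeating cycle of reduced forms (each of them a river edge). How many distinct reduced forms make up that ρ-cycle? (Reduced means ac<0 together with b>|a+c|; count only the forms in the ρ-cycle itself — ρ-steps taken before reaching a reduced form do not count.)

D = 4060, ⌊√D⌋ = 63
descent: ρ → (29,58,-6)  [lands on river]
river: ρ → (-6,62,9)
river: ρ → (9,46,-54)
river: ρ → (-54,62,1)
river: ρ → (1,62,-54)
river: ρ → (-54,46,9)
river: ρ → (9,62,-6)
river: ρ → (-6,58,29)
ρ-cycle length = 8 (tail of 1 descent step not counted)

8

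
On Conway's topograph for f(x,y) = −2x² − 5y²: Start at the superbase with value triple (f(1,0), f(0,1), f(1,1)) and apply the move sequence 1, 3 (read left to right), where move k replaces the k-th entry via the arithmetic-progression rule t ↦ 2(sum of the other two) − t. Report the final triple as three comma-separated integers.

start (-2,-5,-7) = (f(1,0),f(0,1),f(1,1))
replace slot 1: 2·((-5)+(-7)) − (-2) = -22 → (-22,-5,-7)
replace slot 3: 2·((-22)+(-5)) − (-7) = -47 → (-22,-5,-47)

-22,-5,-47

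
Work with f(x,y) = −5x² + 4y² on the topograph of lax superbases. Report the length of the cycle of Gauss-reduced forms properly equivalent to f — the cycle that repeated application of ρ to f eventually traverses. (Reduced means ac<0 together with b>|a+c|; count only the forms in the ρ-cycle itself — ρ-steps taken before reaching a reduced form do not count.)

D = 80, ⌊√D⌋ = 8
descent: ρ → (4,8,-1)  [lands on river]
river: ρ → (-1,8,4)
ρ-cycle length = 2 (tail of 1 descent step not counted)

2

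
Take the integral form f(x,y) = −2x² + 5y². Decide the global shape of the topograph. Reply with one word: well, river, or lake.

D = b²−4ac = 0² − 4·(-2)·5 = 40
D > 0 non-square ⇒ indefinite ⇒ periodic river

river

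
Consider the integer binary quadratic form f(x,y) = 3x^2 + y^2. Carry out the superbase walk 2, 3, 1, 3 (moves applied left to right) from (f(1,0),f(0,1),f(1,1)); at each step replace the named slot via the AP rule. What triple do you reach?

start (3,1,4) = (f(1,0),f(0,1),f(1,1))
replace slot 2: 2·(3+4) − 1 = 13 → (3,13,4)
replace slot 3: 2·(3+13) − 4 = 28 → (3,13,28)
replace slot 1: 2·(13+28) − 3 = 79 → (79,13,28)
replace slot 3: 2·(79+13) − 28 = 156 → (79,13,156)

79,13,156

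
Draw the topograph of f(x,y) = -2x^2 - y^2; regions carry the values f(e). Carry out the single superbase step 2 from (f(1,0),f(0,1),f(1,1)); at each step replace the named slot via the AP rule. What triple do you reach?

start (-2,-1,-3) = (f(1,0),f(0,1),f(1,1))
replace slot 2: 2·((-2)+(-3)) − (-1) = -9 → (-2,-9,-3)

-2,-9,-3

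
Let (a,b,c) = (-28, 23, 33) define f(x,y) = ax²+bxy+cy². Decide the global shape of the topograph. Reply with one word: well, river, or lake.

D = b²−4ac = 23² − 4·(-28)·33 = 4225
D = 65² is a perfect square ⇒ form factors over ℤ ⇒ lakes

lake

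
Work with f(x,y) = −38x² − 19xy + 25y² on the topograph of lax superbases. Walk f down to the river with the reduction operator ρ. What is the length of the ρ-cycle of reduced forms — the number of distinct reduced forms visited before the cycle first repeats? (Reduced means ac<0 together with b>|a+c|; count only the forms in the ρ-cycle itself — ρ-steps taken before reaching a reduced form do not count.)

D = 4161, ⌊√D⌋ = 64
descent: ρ → (25,19,-38)  [lands on river]
river: ρ → (-38,57,6)
river: ρ → (6,63,-8)
river: ρ → (-8,49,55)
river: ρ → (55,61,-2)
river: ρ → (-2,63,24)
river: ρ → (24,33,-32)
river: ρ → (-32,31,25)
ρ-cycle length = 8 (tail of 1 descent step not counted)

8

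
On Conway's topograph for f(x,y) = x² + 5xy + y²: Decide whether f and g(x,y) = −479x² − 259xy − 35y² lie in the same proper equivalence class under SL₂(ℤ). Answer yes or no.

D₁ = 21, D₂ = 21
river cycle of f (length 2): (1, 3, -3), (-3, 3, 1)
river cycle of g (length 2): (-3, 3, 1), (1, 3, -3)
cycles coincide ⇒ equivalent

yes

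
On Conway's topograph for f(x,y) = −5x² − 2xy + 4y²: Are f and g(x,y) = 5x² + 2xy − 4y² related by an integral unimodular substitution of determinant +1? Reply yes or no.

D₁ = 84, D₂ = 84
river cycle of f (length 6): (4, 2, -5), (-5, 8, 1), (1, 8, -5), (-5, 2, 4), (4, 6, -3), (-3, 6, 4)
river cycle of g (length 6): (-4, 6, 3), (3, 6, -4), (-4, 2, 5), (5, 8, -1), (-1, 8, 5), (5, 2, -4)
cycles differ ⇒ inequivalent

no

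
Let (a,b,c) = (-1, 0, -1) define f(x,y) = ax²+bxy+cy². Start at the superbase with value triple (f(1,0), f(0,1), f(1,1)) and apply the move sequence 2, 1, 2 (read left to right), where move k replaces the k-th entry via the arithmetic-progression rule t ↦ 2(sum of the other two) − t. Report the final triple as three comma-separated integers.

start (-1,-1,-2) = (f(1,0),f(0,1),f(1,1))
replace slot 2: 2·((-1)+(-2)) − (-1) = -5 → (-1,-5,-2)
replace slot 1: 2·((-5)+(-2)) − (-1) = -13 → (-13,-5,-2)
replace slot 2: 2·((-13)+(-2)) − (-5) = -25 → (-13,-25,-2)

-13,-25,-2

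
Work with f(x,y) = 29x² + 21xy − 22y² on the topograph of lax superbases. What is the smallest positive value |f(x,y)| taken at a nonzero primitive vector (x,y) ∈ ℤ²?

river: ρ → (-22,23,28)
river: ρ → (28,33,-17)
river: ρ → (-17,35,26)
river: ρ → (26,17,-26)
river: ρ → (-26,35,17)
river: ρ → (17,33,-28)
river: ρ → (-28,23,22)
river: ρ → (22,21,-29)
river: ρ → (-29,37,14)
river: ρ → (14,47,-14)
river: ρ → (-14,37,29)
river: ρ → (29,21,-22)
closes: descent 0, river 12
min |a| on river = 14

14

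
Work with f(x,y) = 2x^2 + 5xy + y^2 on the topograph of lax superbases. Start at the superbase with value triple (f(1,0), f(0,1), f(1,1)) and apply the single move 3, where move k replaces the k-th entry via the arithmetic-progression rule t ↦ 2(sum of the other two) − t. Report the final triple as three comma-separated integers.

start (2,1,8) = (f(1,0),f(0,1),f(1,1))
replace slot 3: 2·(2+1) − 8 = -2 → (2,1,-2)

2,1,-2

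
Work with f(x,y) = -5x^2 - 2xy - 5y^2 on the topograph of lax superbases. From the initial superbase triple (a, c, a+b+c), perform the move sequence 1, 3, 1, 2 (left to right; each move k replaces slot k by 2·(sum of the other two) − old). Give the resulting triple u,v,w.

start (-5,-5,-12) = (f(1,0),f(0,1),f(1,1))
replace slot 1: 2·((-5)+(-12)) − (-5) = -29 → (-29,-5,-12)
replace slot 3: 2·((-29)+(-5)) − (-12) = -56 → (-29,-5,-56)
replace slot 1: 2·((-5)+(-56)) − (-29) = -93 → (-93,-5,-56)
replace slot 2: 2·((-93)+(-56)) − (-5) = -293 → (-93,-293,-56)

-93,-293,-56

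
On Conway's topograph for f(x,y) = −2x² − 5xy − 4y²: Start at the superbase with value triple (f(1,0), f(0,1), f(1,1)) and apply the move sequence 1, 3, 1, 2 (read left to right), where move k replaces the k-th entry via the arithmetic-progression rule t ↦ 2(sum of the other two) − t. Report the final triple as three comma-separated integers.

start (-2,-4,-11) = (f(1,0),f(0,1),f(1,1))
replace slot 1: 2·((-4)+(-11)) − (-2) = -28 → (-28,-4,-11)
replace slot 3: 2·((-28)+(-4)) − (-11) = -53 → (-28,-4,-53)
replace slot 1: 2·((-4)+(-53)) − (-28) = -86 → (-86,-4,-53)
replace slot 2: 2·((-86)+(-53)) − (-4) = -274 → (-86,-274,-53)

-86,-274,-53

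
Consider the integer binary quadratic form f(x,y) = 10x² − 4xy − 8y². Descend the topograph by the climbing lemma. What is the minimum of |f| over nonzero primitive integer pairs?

descent: ρ → (-8,4,10)  [lands on river]
river: ρ → (10,16,-2)
river: ρ → (-2,16,10)
river: ρ → (10,4,-8)
river: ρ → (-8,12,6)
river: ρ → (6,12,-8)
closes: descent 1, river 6
min |a| on river = 2

2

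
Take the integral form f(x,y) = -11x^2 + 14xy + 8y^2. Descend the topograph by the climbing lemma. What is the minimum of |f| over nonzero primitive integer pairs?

river: ρ → (8,18,-7)
river: ρ → (-7,10,16)
river: ρ → (16,22,-1)
river: ρ → (-1,22,16)
river: ρ → (16,10,-7)
river: ρ → (-7,18,8)
river: ρ → (8,14,-11)
river: ρ → (-11,8,11)
river: ρ → (11,14,-8)
river: ρ → (-8,18,7)
river: ρ → (7,10,-16)
river: ρ → (-16,22,1)
river: ρ → (1,22,-16)
river: ρ → (-16,10,7)
river: ρ → (7,18,-8)
river: ρ → (-8,14,11)
river: ρ → (11,8,-11)
river: ρ → (-11,14,8)
closes: descent 0, river 18
min |a| on river = 1

1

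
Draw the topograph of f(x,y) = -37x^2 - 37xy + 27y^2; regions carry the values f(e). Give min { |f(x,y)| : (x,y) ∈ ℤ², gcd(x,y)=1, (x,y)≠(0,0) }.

descent: ρ → (27,37,-37)  [lands on river]
river: ρ → (-37,37,27)
river: ρ → (27,71,-3)
river: ρ → (-3,73,3)
river: ρ → (3,71,-27)
river: ρ → (-27,37,37)
river: ρ → (37,37,-27)
river: ρ → (-27,71,3)
river: ρ → (3,73,-3)
river: ρ → (-3,71,27)
closes: descent 1, river 10
min |a| on river = 3

3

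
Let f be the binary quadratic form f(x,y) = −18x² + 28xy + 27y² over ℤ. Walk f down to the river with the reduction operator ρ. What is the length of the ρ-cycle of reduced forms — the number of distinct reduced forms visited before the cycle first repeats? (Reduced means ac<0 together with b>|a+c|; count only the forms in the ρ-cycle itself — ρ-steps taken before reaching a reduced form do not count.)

D = 2728, ⌊√D⌋ = 52
river: ρ → (27,26,-19)
river: ρ → (-19,50,3)
river: ρ → (3,52,-2)
river: ρ → (-2,52,3)
river: ρ → (3,50,-19)
river: ρ → (-19,26,27)
river: ρ → (27,28,-18)
river: ρ → (-18,44,11)
river: ρ → (11,44,-18)
river: ρ → (-18,28,27)
ρ-cycle length = 10 (tail of 0 descent steps not counted)

10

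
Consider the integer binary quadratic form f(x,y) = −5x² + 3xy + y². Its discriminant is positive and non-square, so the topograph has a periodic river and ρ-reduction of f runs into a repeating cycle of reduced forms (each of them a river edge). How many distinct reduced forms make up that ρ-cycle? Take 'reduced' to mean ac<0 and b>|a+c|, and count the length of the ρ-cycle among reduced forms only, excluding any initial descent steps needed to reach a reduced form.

D = 29, ⌊√D⌋ = 5
descent: ρ → (1,5,-1)  [lands on river]
river: ρ → (-1,5,1)
ρ-cycle length = 2 (tail of 1 descent step not counted)

2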